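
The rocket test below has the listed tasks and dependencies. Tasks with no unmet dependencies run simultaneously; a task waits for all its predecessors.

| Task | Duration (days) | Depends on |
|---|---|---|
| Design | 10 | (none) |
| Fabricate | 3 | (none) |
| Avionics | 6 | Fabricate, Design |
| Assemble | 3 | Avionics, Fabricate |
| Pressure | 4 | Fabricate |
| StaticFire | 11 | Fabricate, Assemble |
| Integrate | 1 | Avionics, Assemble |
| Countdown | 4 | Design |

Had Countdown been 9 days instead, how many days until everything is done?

Baseline: Design→Avionics→Assemble→StaticFire = 10+6+3+11 = 30 → 30 days.
Countdown is off the critical path — its longest chain is 14 days, giving 16 of slack.
That remains the longest chain; total 30 days.

30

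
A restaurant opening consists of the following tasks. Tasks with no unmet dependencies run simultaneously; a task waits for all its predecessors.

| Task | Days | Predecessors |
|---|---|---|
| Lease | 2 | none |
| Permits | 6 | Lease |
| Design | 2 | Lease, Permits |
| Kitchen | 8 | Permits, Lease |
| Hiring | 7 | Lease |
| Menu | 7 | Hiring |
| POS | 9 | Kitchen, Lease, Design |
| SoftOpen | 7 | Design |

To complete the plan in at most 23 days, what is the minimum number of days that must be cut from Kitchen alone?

Current finish: 25 days; target: 23.
Kitchen is on every critical path, so each day cut from Kitchen cuts the finish by one (this holds down to a finish of 19).
Need 25 − 23 = 2 days off Kitchen → Kitchen becomes 6 days, finish becomes 23.

2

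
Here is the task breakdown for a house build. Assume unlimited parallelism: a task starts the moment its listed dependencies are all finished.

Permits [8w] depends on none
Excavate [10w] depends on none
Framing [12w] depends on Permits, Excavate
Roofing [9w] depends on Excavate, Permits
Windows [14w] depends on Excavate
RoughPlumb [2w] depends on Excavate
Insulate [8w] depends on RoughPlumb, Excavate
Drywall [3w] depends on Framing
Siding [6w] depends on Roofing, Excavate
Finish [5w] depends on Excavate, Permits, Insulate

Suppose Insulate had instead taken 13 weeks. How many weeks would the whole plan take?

Baseline: Excavate→RoughPlumb→Insulate→Finish = 10+2+8+5 = 25 → 25 weeks.
Insulate is on the critical path; changing it to 13 makes that path 30 weeks.
That remains the longest chain; total 30 weeks.

30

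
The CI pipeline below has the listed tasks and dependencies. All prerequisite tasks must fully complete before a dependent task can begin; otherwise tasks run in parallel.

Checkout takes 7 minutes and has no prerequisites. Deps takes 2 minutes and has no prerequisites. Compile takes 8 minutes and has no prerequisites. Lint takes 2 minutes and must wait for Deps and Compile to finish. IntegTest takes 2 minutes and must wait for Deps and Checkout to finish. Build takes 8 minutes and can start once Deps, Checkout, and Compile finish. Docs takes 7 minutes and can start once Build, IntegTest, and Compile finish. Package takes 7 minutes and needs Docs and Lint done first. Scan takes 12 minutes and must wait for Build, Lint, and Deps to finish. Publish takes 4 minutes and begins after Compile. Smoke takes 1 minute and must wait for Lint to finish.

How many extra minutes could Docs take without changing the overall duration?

0

Critical path: Compile→Build→Docs→Package = 8+8+7+7 = 30, so the finish is 30 minutes.
Docs finishes as early as 23 and must finish by 23.
Slack of Docs = 16 − 16 = 0 minutes.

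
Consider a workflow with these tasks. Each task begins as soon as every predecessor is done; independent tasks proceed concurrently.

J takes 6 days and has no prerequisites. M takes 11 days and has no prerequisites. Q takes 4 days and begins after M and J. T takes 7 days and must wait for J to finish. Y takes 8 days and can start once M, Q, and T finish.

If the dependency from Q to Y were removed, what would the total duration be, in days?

21

Original critical path: M→Q→Y = 11+4+8 = 23 ⇒ 23 days.
Without Q→Y, Y's earliest start moves from 15 to 13.
The longest chain is now J→T→Y = 6+7+8 = 21, so the job takes 21 days.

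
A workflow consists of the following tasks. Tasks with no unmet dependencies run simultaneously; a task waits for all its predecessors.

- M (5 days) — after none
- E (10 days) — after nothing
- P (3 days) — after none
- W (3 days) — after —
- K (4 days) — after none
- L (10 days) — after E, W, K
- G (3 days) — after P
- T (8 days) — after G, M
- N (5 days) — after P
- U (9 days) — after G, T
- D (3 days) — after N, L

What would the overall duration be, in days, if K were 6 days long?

The binding path is E→L→D = 10+10+3 = 23; finish at 23 days.
K is off the critical path — its longest chain is 17 days, giving 6 of slack.
That remains the longest chain; total 23 days.

23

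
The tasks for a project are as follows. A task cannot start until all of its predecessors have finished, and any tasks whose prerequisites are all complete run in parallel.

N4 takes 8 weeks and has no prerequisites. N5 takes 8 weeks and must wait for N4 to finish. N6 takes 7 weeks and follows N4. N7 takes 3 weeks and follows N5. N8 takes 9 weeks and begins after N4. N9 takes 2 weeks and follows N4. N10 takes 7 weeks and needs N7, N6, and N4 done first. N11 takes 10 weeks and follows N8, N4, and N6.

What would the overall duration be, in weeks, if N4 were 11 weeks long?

Baseline: N4→N8→N11 = 8+9+10 = 27 → 27 weeks.
N4 is on the critical path; changing it to 11 makes that path 30 weeks.
No other chain overtakes it, so the finish is 30 weeks.

30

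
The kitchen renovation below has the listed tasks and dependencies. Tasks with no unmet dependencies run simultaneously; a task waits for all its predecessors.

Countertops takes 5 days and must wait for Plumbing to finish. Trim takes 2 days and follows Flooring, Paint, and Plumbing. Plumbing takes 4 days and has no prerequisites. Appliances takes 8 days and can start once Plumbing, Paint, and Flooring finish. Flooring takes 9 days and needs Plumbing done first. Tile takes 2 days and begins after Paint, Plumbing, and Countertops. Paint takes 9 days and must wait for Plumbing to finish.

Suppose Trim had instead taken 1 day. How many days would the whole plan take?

Critical path before the change: Plumbing→Flooring→Appliances = 4+9+8 = 21 giving 21 days.
The longest path through Trim is only 15 days, so Trim has float 6.
That remains the longest chain; total 21 days.

21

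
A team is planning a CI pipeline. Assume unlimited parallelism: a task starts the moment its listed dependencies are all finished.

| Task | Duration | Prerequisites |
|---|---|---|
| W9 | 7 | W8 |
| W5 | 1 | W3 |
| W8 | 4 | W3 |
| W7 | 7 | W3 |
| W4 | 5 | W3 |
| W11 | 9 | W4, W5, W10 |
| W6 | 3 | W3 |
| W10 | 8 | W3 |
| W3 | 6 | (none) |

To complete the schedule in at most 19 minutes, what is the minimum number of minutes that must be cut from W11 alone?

Current finish: 23 minutes; target: 19.
W11 is on every critical path, so each minute cut from W11 cuts the finish by one (this holds down to a finish of 17).
Need 23 − 19 = 4 minutes off W11 → W11 becomes 5 minutes, finish becomes 19.

4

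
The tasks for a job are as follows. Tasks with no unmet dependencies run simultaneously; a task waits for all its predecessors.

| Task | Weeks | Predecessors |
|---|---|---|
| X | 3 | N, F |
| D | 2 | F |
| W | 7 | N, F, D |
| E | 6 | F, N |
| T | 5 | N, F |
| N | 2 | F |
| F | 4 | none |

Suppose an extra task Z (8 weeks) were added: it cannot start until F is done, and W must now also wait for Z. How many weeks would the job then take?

19

Originally the job takes 13 weeks.
With Z inserted, W now waits for max(N, F, D, Z).
New critical path: F→Z→W = 4+8+7 = 19 ⇒ 19 weeks.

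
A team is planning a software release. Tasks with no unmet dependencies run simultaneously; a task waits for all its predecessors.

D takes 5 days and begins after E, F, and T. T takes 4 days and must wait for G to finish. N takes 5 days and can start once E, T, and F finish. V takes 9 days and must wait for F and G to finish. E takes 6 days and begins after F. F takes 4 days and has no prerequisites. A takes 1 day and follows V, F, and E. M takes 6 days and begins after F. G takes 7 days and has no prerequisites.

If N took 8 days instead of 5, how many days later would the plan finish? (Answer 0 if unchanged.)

2

Baseline: G→V→A = 7+9+1 = 17 → 17 days.
The longest path through N is only 16 days, so N has float 1.
The binding chain switches to G→T→N = 7+4+8 = 19; finish 19 days.
Change in finish: 19 − 17 = +2 days.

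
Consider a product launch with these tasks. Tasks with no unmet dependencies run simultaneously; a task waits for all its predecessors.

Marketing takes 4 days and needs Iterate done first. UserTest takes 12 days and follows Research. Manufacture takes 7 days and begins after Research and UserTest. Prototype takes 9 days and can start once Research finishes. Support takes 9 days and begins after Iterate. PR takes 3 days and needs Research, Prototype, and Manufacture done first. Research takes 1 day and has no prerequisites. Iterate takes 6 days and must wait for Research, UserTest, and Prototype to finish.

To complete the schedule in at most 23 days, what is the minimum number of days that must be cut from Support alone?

Current finish: 28 days; target: 23.
Support is on every critical path, so each day cut from Support cuts the finish by one (this holds down to a finish of 23).
Need 28 − 23 = 5 days off Support → Support becomes 4 days, finish becomes 23.

5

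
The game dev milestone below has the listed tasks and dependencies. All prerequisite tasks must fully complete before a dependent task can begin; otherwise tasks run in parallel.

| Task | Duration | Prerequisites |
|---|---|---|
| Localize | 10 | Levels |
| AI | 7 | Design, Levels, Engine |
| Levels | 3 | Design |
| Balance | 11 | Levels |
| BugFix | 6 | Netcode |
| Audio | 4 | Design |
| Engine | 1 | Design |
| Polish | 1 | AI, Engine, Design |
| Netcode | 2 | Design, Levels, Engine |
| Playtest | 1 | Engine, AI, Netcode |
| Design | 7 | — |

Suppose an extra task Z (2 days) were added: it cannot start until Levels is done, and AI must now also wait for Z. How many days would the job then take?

21

Originally the job takes 21 days.
With Z inserted, AI now waits for max(Design, Levels, Engine, Z).
New critical path: Design→Levels→Balance = 7+3+11 = 21 ⇒ 21 days.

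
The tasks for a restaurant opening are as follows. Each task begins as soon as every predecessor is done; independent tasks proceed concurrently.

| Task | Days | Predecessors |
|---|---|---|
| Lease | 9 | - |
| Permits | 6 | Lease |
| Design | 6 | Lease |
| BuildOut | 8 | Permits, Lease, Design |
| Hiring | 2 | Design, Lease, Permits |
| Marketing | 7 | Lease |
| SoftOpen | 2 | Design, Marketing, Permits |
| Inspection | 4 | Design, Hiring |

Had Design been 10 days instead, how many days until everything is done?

27

As given, the longest chain is Lease→Design→BuildOut = 9+6+8 = 23, so the finish is 23 days.
Design lies on that path, so at 10 days the path becomes 27 days.
That remains the longest chain; total 27 days.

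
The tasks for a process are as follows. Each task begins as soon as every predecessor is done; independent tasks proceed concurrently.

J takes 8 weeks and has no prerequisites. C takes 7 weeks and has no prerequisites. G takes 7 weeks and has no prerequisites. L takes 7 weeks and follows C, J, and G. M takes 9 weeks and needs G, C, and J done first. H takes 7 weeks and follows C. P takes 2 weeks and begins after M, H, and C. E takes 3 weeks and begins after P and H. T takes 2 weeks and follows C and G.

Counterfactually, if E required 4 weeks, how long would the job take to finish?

The binding path is J→M→P→E = 8+9+2+3 = 22; finish at 22 weeks.
Since E is critical, the +1 change carries straight to that chain (now 23 weeks).
The critical path is still J→M→P→E; finish is now 23 weeks.

23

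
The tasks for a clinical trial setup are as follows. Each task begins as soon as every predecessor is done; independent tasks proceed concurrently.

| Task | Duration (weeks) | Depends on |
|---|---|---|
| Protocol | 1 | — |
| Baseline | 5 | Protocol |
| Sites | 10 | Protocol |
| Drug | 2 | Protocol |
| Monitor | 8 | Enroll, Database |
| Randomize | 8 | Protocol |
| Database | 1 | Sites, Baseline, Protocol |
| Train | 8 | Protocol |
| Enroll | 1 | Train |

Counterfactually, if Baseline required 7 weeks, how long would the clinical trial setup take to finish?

Actual critical path: Protocol→Sites→Database→Monitor = 1+10+1+8 = 20 ⇒ 20 weeks.
The longest path through Baseline is only 15 weeks, so Baseline has float 5.
The critical path is still Protocol→Sites→Database→Monitor; finish is now 20 weeks.

20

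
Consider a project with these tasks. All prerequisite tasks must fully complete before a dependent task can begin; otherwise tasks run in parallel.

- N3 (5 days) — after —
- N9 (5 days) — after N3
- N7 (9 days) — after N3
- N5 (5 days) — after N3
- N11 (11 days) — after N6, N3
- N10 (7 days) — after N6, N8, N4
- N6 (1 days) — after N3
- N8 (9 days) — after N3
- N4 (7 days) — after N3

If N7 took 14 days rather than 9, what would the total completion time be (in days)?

21

Critical path before the change: N3→N8→N10 = 5+9+7 = 21 giving 21 days.
N7 is off the critical path — its longest chain is 14 days, giving 7 of slack.
The critical path is still N3→N8→N10; finish is now 21 days.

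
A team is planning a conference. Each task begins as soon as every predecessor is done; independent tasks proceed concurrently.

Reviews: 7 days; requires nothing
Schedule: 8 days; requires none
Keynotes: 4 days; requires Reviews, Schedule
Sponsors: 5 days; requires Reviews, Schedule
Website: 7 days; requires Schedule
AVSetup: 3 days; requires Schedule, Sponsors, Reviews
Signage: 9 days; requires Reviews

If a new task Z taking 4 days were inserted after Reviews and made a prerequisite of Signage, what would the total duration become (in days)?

20

Originally the project takes 16 days.
With Z inserted, Signage now waits for max(Reviews, Z).
New critical path: Reviews→Z→Signage = 7+4+9 = 20 ⇒ 20 days.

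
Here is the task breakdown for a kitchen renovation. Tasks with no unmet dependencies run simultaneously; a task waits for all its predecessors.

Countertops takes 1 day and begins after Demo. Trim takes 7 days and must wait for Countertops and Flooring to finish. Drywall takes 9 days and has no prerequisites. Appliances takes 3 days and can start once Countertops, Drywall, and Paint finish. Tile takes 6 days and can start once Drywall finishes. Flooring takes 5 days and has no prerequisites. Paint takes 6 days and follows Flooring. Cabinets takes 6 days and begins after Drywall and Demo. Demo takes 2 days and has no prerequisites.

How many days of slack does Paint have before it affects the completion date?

The longest chain is Drywall→Cabinets = 9+6 = 15; overall finish 15 days.
Paint finishes as early as 11 and must finish by 12.
Slack of Paint = 6 − 5 = 1 day.

1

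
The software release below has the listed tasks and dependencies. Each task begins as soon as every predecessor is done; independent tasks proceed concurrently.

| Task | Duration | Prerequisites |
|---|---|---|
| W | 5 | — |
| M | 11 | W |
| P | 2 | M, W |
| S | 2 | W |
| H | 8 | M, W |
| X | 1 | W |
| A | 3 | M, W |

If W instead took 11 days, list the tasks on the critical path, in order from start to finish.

W, M, H

As given, the longest chain is W→M→H = 5+11+8 = 24, so the finish is 24 days.
W is on the critical path; changing it to 11 makes that path 30 days.
No other chain overtakes it, so the finish is 30 days.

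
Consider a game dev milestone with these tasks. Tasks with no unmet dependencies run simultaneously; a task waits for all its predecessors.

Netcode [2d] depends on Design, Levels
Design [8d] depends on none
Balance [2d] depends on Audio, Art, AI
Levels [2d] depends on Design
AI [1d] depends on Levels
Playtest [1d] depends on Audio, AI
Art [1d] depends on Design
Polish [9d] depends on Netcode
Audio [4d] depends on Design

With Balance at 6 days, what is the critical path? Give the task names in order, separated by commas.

Critical path before the change: Design→Levels→Netcode→Polish = 8+2+2+9 = 21 giving 21 days.
Balance is off the critical path — its longest chain is 14 days, giving 7 of slack.
No other chain overtakes it, so the finish is 21 days.

Design, Levels, Netcode, Polish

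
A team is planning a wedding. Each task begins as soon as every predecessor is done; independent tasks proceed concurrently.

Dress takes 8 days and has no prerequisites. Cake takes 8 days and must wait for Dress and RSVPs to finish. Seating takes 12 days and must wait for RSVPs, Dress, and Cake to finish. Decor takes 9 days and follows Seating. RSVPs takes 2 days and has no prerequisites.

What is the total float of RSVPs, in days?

The longest chain is Dress→Cake→Seating→Decor = 8+8+12+9 = 37; overall finish 37 days.
RSVPs finishes as early as 2 and must finish by 8.
Float = 37 − 31 = 6.

6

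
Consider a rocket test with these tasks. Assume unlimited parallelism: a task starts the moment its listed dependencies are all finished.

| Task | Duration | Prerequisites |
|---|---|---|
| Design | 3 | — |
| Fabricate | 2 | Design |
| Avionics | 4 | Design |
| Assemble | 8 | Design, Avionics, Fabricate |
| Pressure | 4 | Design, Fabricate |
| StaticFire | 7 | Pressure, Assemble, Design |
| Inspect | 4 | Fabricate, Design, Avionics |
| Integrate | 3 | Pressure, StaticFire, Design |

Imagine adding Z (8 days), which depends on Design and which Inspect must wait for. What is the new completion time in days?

Originally the job takes 25 days.
With Z inserted, Inspect now waits for max(Fabricate, Design, Avionics, Z).
New critical path: Design→Avionics→Assemble→StaticFire→Integrate = 3+4+8+7+3 = 25 ⇒ 25 days.

25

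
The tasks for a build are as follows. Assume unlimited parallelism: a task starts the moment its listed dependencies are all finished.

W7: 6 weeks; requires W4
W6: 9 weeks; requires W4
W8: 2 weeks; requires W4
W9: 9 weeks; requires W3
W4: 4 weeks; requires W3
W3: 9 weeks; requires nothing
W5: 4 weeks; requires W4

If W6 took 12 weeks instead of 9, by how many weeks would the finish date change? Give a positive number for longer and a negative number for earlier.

3

As given, the longest chain is W3→W4→W6 = 9+4+9 = 22, so the finish is 22 weeks.
Since W6 is critical, the +3 change carries straight to that chain (now 25 weeks).
No other chain overtakes it, so the finish is 25 weeks.
Change in finish: 25 − 22 = +3 weeks.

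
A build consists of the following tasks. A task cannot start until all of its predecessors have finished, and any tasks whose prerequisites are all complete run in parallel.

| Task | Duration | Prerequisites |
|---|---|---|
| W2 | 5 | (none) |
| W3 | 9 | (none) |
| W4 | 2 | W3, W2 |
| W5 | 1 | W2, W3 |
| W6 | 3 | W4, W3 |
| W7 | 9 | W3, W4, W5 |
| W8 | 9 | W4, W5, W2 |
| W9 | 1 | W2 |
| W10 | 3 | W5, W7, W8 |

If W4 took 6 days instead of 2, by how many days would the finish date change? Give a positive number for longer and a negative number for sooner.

Critical path before the change: W3→W4→W7→W10 = 9+2+9+3 = 23 giving 23 days.
W4 lies on that path, so at 6 days the path becomes 27 days.
That remains the longest chain; total 27 days.
Change in finish: 27 − 23 = +4 days.

4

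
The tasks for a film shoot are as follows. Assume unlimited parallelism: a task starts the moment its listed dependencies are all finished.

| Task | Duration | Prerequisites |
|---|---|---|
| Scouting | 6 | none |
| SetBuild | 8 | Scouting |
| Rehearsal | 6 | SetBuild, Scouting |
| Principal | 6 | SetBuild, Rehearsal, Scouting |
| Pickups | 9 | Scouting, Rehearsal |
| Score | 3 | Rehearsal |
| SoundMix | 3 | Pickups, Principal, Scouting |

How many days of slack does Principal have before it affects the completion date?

3

Critical path: Scouting→SetBuild→Rehearsal→Pickups→SoundMix = 6+8+6+9+3 = 32, so the finish is 32 days.
Longest path through Principal: 29 days (earliest finish 26, latest finish 29).
Float = 32 − 29 = 3.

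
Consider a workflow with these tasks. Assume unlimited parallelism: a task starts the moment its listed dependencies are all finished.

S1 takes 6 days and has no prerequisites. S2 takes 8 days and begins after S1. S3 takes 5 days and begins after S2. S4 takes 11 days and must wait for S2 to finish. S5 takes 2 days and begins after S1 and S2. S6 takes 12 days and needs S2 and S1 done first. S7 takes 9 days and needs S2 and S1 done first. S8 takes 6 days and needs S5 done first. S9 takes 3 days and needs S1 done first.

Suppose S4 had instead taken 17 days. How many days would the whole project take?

31

Baseline: S1→S2→S6 = 6+8+12 = 26 → 26 days.
The longest path through S4 is only 25 days, so S4 has float 1.
The binding chain switches to S1→S2→S4 = 6+8+17 = 31; finish 31 days.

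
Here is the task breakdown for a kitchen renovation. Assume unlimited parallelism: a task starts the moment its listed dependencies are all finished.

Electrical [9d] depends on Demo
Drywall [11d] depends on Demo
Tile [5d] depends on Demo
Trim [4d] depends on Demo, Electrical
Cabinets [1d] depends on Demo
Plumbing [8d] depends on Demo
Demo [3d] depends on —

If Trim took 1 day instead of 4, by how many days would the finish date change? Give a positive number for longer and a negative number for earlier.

-2

Baseline: Demo→Electrical→Trim = 3+9+4 = 16 → 16 days.
Since Trim is critical, the -3 change carries straight to that chain (now 13 days).
Now Demo→Drywall = 3+11 = 14 is longest, so the finish becomes 14 days.
Change in finish: 14 − 16 = -2 days.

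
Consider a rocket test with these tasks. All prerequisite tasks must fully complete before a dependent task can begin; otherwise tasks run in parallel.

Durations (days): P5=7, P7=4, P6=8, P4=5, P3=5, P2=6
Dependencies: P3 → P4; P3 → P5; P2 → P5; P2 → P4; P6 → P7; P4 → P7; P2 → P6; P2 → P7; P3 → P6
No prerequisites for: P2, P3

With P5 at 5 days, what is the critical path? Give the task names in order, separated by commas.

P2, P6, P7

Critical path before the change: P2→P6→P7 = 6+8+4 = 18 giving 18 days.
The longest path through P5 is only 13 days, so P5 has float 5.
That remains the longest chain; total 18 days.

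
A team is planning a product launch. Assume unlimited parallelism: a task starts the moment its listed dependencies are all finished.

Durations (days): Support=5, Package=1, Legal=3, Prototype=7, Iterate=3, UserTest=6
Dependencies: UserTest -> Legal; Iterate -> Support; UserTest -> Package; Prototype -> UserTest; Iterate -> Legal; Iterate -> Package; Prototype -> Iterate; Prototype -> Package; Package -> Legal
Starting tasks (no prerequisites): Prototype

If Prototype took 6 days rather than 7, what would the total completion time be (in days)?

Baseline: Prototype→UserTest→Package→Legal = 7+6+1+3 = 17 → 17 days.
Prototype is on the critical path; changing it to 6 makes that path 16 days.
That remains the longest chain; total 16 days.

16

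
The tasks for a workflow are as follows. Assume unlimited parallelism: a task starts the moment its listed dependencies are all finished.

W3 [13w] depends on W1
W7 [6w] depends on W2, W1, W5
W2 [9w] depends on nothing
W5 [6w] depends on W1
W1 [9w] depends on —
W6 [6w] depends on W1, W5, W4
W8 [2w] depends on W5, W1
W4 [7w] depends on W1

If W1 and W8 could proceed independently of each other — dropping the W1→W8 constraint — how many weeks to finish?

Before: longest chain W1→W3 = 9+13 = 22, finish 22.
Dropping W1→W8 doesn't change W8's earliest start (15); another predecessor still binds.
The longest chain is now W1→W3 = 9+13 = 22, so the schedule takes 22 weeks.

22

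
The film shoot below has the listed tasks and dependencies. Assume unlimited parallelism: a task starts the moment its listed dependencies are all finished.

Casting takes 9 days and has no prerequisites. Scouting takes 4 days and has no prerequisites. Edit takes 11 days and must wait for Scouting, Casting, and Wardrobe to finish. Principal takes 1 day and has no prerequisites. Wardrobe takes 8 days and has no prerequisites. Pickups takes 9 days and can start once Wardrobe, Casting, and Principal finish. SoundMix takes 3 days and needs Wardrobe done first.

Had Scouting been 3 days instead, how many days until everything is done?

Baseline: Casting→Edit = 9+11 = 20 → 20 days.
Scouting is off the critical path — its longest chain is 15 days, giving 5 of slack.
The critical path is still Casting→Edit; finish is now 20 days.

20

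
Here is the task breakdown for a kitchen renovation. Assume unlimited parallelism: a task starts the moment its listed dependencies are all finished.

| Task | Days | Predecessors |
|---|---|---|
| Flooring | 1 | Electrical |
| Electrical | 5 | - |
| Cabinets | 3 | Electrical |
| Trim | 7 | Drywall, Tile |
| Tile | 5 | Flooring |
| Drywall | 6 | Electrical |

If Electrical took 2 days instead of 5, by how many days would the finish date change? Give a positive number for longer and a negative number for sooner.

-3

Actual critical path: Electrical→Drywall→Trim = 5+6+7 = 18 ⇒ 18 days.
Electrical lies on that path, so at 2 days the path becomes 15 days.
That remains the longest chain; total 15 days.
Change in finish: 15 − 18 = -3 days.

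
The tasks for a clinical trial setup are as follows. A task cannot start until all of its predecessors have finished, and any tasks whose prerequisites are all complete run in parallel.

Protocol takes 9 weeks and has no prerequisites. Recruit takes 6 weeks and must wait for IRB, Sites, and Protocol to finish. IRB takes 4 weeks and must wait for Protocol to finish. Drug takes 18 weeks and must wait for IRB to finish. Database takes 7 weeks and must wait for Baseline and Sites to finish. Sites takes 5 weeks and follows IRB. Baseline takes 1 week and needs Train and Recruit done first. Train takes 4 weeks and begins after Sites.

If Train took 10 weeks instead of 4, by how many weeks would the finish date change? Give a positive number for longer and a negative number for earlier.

4

Actual critical path: Protocol→IRB→Sites→Recruit→Baseline→Database = 9+4+5+6+1+7 = 32 ⇒ 32 weeks.
The longest path through Train is only 30 weeks, so Train has float 2.
The binding chain switches to Protocol→IRB→Sites→Train→Baseline→Database = 9+4+5+10+1+7 = 36; finish 36 weeks.
Change in finish: 36 − 32 = +4 weeks.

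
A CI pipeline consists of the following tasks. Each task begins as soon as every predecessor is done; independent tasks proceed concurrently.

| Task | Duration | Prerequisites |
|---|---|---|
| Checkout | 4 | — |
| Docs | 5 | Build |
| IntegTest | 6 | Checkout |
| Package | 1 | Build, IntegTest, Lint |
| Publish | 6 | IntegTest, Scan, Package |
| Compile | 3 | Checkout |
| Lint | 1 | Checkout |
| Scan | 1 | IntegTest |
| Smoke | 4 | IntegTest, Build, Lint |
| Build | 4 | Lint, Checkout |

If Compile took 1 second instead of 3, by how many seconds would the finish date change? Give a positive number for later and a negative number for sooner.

0

Critical path before the change: Checkout→IntegTest→Package→Publish = 4+6+1+6 = 17 giving 17 seconds.
Compile has 10 seconds of float (longest path through it is 7).
No other chain overtakes it, so the finish is 17 seconds.
Change in finish: 17 − 17 = +0 seconds.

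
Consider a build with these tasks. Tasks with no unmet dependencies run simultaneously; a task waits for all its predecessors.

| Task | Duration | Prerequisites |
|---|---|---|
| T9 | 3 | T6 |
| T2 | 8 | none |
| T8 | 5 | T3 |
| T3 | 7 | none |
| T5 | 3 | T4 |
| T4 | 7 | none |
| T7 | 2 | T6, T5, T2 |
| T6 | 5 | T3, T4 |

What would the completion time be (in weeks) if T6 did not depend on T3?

Original critical path: T3→T6→T9 = 7+5+3 = 15 ⇒ 15 weeks.
Dropping T3→T6 doesn't change T6's earliest start (7); another predecessor still binds.
After: T4→T6→T9 = 7+5+3 = 15 → 15 weeks.

15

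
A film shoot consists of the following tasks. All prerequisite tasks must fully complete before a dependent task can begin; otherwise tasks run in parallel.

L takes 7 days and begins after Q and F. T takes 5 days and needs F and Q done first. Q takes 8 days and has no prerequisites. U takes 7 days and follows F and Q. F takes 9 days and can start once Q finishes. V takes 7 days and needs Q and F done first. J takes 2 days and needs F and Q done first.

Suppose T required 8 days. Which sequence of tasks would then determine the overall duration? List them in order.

As given, the longest chain is Q→F→U = 8+9+7 = 24, so the finish is 24 days.
The longest path through T is only 22 days, so T has float 2.
Now Q→F→T = 8+9+8 = 25 is longest, so the finish becomes 25 days.

Q, F, T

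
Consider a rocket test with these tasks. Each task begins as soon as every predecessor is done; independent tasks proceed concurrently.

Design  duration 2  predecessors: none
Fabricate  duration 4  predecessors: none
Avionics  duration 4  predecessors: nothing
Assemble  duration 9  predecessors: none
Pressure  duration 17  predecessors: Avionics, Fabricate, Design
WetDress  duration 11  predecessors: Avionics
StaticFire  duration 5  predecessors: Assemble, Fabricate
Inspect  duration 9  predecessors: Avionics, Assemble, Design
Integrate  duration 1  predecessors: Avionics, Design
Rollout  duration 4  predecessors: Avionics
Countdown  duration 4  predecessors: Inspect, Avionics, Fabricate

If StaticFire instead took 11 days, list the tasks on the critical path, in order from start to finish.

Assemble, Inspect, Countdown

Baseline: Assemble→Inspect→Countdown = 9+9+4 = 22 → 22 days.
StaticFire has 8 days of float (longest path through it is 14).
No other chain overtakes it, so the finish is 22 days.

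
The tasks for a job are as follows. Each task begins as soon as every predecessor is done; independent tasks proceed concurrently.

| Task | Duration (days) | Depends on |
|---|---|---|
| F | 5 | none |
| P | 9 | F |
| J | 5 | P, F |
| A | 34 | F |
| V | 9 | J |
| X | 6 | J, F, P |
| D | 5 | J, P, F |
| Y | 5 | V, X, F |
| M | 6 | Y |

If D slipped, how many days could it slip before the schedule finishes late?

15

The longest chain is F→P→J→V→Y→M = 5+9+5+9+5+6 = 39; overall finish 39 days.
Longest path through D: 24 days (earliest finish 24, latest finish 39).
Float = 39 − 24 = 15.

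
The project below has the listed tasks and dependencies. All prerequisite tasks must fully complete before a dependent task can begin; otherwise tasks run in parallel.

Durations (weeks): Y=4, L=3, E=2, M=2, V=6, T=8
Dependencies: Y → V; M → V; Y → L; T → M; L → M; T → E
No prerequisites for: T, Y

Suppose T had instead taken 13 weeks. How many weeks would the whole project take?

As given, the longest chain is T→M→V = 8+2+6 = 16, so the finish is 16 weeks.
T lies on that path, so at 13 weeks the path becomes 21 weeks.
The critical path is still T→M→V; finish is now 21 weeks.

21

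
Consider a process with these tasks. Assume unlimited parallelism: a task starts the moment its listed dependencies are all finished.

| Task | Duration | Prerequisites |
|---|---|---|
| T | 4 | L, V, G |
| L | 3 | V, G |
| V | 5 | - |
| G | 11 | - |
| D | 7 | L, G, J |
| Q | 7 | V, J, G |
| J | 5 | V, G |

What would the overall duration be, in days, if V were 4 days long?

23

Actual critical path: G→J→Q = 11+5+7 = 23 ⇒ 23 days.
V is off the critical path — its longest chain is 17 days, giving 6 of slack.
No other chain overtakes it, so the finish is 23 days.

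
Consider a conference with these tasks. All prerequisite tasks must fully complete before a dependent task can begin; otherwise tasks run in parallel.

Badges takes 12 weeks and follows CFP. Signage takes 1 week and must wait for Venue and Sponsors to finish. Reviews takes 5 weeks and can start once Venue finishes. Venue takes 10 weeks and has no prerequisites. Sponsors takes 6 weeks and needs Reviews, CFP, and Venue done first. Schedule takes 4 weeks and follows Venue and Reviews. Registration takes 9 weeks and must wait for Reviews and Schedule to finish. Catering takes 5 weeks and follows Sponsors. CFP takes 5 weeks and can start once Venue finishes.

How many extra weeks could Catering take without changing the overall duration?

The longest chain is Venue→Reviews→Schedule→Registration = 10+5+4+9 = 28; overall finish 28 weeks.
Catering finishes as early as 26 and must finish by 28.
Float = 28 − 26 = 2.

2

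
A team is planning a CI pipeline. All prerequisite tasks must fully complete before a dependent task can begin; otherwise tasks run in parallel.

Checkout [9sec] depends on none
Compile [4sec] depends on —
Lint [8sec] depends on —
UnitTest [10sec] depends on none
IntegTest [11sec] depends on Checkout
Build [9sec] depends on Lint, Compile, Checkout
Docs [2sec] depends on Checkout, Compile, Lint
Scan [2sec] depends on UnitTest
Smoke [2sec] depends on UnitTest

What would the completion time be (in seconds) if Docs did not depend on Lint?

20

With the dependency in place, Checkout→IntegTest = 9+11 = 20 sets the finish at 20 seconds.
Dropping Lint→Docs doesn't change Docs's earliest start (9); another predecessor still binds.
The longest chain is now Checkout→IntegTest = 9+11 = 20, so the CI pipeline takes 20 seconds.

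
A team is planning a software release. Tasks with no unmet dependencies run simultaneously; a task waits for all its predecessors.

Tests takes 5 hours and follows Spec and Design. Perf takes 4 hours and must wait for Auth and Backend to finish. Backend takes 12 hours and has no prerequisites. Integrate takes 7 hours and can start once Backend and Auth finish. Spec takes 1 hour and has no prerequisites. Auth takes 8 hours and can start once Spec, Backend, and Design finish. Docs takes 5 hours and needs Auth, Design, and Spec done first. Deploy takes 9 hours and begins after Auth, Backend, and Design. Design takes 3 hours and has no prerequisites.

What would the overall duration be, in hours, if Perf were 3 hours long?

29

Critical path before the change: Backend→Auth→Deploy = 12+8+9 = 29 giving 29 hours.
Perf is off the critical path — its longest chain is 24 hours, giving 5 of slack.
No other chain overtakes it, so the finish is 29 hours.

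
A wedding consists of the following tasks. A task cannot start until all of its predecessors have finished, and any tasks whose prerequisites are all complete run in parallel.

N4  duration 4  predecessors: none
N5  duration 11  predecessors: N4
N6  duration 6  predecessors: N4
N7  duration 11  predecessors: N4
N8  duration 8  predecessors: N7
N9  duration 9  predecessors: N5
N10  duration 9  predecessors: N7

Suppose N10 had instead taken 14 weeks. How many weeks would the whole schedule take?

29

As given, the longest chain is N4→N7→N10 = 4+11+9 = 24, so the finish is 24 weeks.
N10 is on the critical path; changing it to 14 makes that path 29 weeks.
No other chain overtakes it, so the finish is 29 weeks.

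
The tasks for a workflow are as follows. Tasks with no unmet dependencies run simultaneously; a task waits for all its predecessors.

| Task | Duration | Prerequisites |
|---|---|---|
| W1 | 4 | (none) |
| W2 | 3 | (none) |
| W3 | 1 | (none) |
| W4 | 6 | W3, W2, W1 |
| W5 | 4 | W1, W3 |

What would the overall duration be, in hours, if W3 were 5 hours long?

Baseline: W1→W4 = 4+6 = 10 → 10 hours.
The longest path through W3 is only 7 hours, so W3 has float 3.
The binding chain switches to W3→W4 = 5+6 = 11; finish 11 hours.

11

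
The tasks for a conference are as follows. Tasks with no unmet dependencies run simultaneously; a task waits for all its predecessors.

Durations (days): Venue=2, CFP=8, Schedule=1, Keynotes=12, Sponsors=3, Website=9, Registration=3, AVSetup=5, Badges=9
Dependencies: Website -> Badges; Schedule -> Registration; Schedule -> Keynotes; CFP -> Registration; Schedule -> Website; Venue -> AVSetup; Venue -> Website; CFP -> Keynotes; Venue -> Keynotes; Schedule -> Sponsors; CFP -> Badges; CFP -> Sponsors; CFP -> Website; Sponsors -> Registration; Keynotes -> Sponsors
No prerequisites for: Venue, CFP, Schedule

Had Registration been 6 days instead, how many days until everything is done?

The binding path is CFP→Keynotes→Sponsors→Registration = 8+12+3+3 = 26; finish at 26 days.
Since Registration is critical, the +3 change carries straight to that chain (now 29 days).
That remains the longest chain; total 29 days.

29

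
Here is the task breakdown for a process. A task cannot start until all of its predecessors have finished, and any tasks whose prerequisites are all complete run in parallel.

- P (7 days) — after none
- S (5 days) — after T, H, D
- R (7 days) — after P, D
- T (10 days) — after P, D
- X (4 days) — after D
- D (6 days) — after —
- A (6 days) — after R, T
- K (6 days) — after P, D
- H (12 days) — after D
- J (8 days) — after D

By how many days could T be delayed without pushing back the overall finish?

0

P→T→A = 7+10+6 = 23 sets the makespan at 23 days.
T finishes as early as 17 and must finish by 17.
Slack of T = 7 − 7 = 0 days.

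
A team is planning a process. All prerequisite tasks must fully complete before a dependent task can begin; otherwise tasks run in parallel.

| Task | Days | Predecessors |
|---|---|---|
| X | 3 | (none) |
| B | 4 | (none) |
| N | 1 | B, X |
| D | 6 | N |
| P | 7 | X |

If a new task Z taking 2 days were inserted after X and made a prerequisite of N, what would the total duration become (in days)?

Originally the plan takes 11 days.
With Z inserted, N now waits for max(B, X, Z).
New critical path: X→Z→N→D = 3+2+1+6 = 12 ⇒ 12 days.

12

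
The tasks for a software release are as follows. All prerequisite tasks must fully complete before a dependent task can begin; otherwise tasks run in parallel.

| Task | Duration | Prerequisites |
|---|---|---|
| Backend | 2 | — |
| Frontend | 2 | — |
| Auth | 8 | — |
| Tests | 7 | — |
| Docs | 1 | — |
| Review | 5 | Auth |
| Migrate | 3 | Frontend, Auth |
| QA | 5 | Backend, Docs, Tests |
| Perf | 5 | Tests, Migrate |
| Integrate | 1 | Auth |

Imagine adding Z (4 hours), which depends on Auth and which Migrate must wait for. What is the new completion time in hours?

20

Originally the project takes 16 hours.
With Z inserted, Migrate now waits for max(Frontend, Auth, Z).
New critical path: Auth→Z→Migrate→Perf = 8+4+3+5 = 20 ⇒ 20 hours.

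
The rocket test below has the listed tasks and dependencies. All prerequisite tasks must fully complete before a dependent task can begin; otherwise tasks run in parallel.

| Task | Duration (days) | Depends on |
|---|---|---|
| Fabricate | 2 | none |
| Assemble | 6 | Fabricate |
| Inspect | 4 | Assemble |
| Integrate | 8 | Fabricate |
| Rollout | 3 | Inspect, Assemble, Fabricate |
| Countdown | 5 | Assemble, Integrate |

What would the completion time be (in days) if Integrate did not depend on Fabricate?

15

Before: longest chain Fabricate→Assemble→Inspect→Rollout = 2+6+4+3 = 15, finish 15.
Without Fabricate→Integrate, Integrate's earliest start moves from 2 to 0.
The longest chain is now Fabricate→Assemble→Inspect→Rollout = 2+6+4+3 = 15, so the project takes 15 days.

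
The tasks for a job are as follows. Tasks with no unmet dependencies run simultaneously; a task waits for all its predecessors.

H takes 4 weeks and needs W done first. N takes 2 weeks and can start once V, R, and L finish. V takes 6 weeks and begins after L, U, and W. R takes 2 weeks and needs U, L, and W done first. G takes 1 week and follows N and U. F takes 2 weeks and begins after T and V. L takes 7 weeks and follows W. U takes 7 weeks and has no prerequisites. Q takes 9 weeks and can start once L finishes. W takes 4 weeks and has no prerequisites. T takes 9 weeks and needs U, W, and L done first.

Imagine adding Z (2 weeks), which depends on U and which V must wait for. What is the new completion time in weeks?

Originally the project takes 22 weeks.
With Z inserted, V now waits for max(L, U, W, Z).
New critical path: W→L→T→F = 4+7+9+2 = 22 ⇒ 22 weeks.

22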